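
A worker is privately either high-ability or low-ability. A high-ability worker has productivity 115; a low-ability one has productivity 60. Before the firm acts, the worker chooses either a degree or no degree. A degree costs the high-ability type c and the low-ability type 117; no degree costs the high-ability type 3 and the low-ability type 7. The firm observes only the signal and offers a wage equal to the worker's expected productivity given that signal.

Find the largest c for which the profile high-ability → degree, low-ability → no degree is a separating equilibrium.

58

Under separation: degree → high-ability (pays 115); no degree → low-ability (pays 60).
Low-ability: 60 − 7 = 53 ≥ 115 − 117 = -2. Holds regardless of c. ✓
High-ability: 115 − c ≥ 60 − 3, so c ≤ 115 − 57 = 58.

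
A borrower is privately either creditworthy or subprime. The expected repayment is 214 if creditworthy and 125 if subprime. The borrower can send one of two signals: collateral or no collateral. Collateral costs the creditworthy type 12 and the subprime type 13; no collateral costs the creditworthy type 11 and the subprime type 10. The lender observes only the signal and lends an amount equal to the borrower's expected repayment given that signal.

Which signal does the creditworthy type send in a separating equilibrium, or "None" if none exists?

None

Try creditworthy → collateral, subprime → no collateral:
  If types separate, collateral earns payment 214 and no collateral earns 125.
  Creditworthy: collateral gives 214 − 12 = 202; no collateral gives 125 − 11 = 114. No deviation. ✓
  Subprime: no collateral gives 125 − 10 = 115; collateral gives 214 − 13 = 201. Would deviate. ✗
Try creditworthy → no collateral, subprime → collateral:
  If types separate, no collateral earns payment 214 and collateral earns 125.
  Creditworthy: no collateral gives 214 − 11 = 203; collateral gives 125 − 12 = 113. No deviation. ✓
  Subprime: collateral gives 125 − 13 = 112; no collateral gives 214 − 10 = 204. Would deviate. ✗
Neither assignment is incentive-compatible.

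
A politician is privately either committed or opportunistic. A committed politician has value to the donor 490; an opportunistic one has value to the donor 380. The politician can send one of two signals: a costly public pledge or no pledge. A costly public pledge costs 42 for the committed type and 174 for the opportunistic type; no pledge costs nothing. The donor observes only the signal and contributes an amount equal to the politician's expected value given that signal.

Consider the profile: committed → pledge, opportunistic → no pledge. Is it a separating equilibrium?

Under separation the donor infers type exactly: pledge → committed (pays 490), no pledge → opportunistic (pays 380).
Committed: pledge gives 490 − 42 = 448; no pledge gives 380 − 0 = 380. No deviation. ✓
Opportunistic: no pledge gives 380 − 0 = 380; pledge gives 490 − 174 = 316. No deviation. ✓
Neither type gains from mimicking the other.

Yes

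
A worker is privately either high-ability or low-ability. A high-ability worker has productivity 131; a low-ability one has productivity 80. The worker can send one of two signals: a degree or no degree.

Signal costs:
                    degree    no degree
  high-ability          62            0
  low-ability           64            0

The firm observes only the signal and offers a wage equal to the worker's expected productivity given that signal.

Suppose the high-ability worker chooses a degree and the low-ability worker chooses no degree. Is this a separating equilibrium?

No

If types separate, degree earns payment 131 and no degree earns 80.
High-ability: degree gives 131 − 62 = 69; no degree gives 80 − 0 = 80. Would deviate. ✗
Low-ability: no degree gives 80 − 0 = 80; degree gives 131 − 64 = 67. No deviation. ✓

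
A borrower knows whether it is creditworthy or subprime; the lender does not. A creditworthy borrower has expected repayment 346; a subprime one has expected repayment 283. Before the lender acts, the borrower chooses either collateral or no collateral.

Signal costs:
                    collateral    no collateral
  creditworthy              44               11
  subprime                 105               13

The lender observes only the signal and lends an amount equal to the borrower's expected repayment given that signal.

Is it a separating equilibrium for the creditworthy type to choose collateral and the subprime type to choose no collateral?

Yes

If types separate, collateral earns payment 346 and no collateral earns 283.
Creditworthy: collateral gives 346 − 44 = 302; no collateral gives 283 − 11 = 272. No deviation. ✓
Subprime: no collateral gives 283 − 13 = 270; collateral gives 346 − 105 = 241. No deviation. ✓
Neither type gains from mimicking the other.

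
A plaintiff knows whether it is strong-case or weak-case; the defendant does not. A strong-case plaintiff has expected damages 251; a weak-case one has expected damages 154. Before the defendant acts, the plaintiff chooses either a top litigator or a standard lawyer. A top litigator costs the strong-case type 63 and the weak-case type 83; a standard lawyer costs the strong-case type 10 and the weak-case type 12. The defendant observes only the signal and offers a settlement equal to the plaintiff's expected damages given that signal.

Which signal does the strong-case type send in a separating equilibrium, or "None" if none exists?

Try strong-case → top litigator, weak-case → standard lawyer:
  If types separate, top litigator earns payment 251 and standard lawyer earns 154.
  Strong-case: top litigator gives 251 − 63 = 188; standard lawyer gives 154 − 10 = 144. No deviation. ✓
  Weak-case: standard lawyer gives 154 − 12 = 142; top litigator gives 251 − 83 = 168. Would deviate. ✗
Try strong-case → standard lawyer, weak-case → top litigator:
  If types separate, standard lawyer earns payment 251 and top litigator earns 154.
  Strong-case: standard lawyer gives 251 − 10 = 241; top litigator gives 154 − 63 = 91. No deviation. ✓
  Weak-case: top litigator gives 154 − 83 = 71; standard lawyer gives 251 − 12 = 239. Would deviate. ✗
Neither assignment is incentive-compatible.

None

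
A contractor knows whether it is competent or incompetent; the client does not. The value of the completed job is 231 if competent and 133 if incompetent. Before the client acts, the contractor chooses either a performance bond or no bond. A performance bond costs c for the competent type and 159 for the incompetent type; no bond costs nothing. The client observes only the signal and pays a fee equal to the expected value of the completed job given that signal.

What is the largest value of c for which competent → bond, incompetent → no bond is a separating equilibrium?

98

Under separation: bond → competent (pays 231); no bond → incompetent (pays 133).
Incompetent: 133 − 0 = 133 ≥ 231 − 159 = 72. Holds regardless of c. ✓
Competent: 231 − c ≥ 133 − 0, so c ≤ 231 − 133 = 98.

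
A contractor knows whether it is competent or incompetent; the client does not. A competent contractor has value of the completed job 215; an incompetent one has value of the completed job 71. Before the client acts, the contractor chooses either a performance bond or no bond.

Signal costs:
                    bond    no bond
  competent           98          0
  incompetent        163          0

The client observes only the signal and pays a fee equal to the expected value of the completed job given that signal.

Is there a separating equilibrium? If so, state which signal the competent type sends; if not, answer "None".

Try competent → bond, incompetent → no bond:
  Under separation the client infers type exactly: bond → competent (pays 215), no bond → incompetent (pays 71).
  Competent: bond gives 215 − 98 = 117; no bond gives 71 − 0 = 71. No deviation. ✓
  Incompetent: no bond gives 71 − 0 = 71; bond gives 215 − 163 = 52. No deviation. ✓
Both hold — the competent type sends bond.

bond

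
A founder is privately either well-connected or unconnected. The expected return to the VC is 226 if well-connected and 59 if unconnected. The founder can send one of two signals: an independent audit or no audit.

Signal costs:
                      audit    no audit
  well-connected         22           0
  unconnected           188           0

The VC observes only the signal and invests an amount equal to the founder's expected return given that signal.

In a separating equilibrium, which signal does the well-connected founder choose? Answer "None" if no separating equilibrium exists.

Try well-connected → audit, unconnected → no audit:
  If types separate, audit earns payment 226 and no audit earns 59.
  Well-connected: audit gives 226 − 22 = 204; no audit gives 59 − 0 = 59. No deviation. ✓
  Unconnected: no audit gives 59 − 0 = 59; audit gives 226 − 188 = 38. No deviation. ✓
Both hold — the well-connected type sends audit.

audit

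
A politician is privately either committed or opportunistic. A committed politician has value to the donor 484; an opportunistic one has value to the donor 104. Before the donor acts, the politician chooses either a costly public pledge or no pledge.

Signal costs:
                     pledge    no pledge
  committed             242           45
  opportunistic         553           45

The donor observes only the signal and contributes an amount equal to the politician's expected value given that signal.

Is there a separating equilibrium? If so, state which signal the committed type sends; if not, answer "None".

Try committed → pledge, opportunistic → no pledge:
  Under separation the donor infers type exactly: pledge → committed (pays 484), no pledge → opportunistic (pays 104).
  Committed: pledge gives 484 − 242 = 242; no pledge gives 104 − 45 = 59. No deviation. ✓
  Opportunistic: no pledge gives 104 − 45 = 59; pledge gives 484 − 553 = -69. No deviation. ✓
Both hold — the committed type sends pledge.

pledge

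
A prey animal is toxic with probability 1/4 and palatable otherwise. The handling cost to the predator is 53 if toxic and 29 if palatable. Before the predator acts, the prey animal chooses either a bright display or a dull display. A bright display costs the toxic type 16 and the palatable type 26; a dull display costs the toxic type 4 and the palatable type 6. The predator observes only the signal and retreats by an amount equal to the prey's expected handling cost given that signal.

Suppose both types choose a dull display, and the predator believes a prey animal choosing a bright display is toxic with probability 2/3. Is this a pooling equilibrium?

At the pooled signal (dull display) the predator holds the prior 1/4 and pays 1/4·53 + 3/4·29 = 35. Off-path (bright display) belief 2/3 gives 2/3·53 + 1/3·29 = 45.
Toxic: dull display gives 35 − 4 = 31; bright display gives 45 − 16 = 29. Stays. ✓
Palatable: dull display gives 35 − 6 = 29; bright display gives 45 − 26 = 19. Stays. ✓

Yes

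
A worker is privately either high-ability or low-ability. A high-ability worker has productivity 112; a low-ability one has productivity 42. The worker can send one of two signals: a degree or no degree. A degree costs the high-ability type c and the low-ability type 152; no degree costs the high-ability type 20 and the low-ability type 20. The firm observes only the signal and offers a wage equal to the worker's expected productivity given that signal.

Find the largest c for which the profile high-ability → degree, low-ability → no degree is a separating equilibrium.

90

Under separation: degree → high-ability (pays 112); no degree → low-ability (pays 42).
Low-ability: 42 − 20 = 22 ≥ 112 − 152 = -40. Holds regardless of c. ✓
High-ability: 112 − c ≥ 42 − 20, so c ≤ 112 − 22 = 90.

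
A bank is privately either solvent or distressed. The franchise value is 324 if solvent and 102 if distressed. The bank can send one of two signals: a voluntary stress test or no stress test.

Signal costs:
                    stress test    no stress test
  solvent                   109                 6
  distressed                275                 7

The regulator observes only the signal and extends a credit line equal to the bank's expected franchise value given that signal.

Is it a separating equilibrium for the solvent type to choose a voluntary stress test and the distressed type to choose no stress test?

Yes

If types separate, stress test earns payment 324 and no stress test earns 102.
Solvent: stress test gives 324 − 109 = 215; no stress test gives 102 − 6 = 96. No deviation. ✓
Distressed: no stress test gives 102 − 7 = 95; stress test gives 324 − 275 = 49. No deviation. ✓
Both incentive constraints hold.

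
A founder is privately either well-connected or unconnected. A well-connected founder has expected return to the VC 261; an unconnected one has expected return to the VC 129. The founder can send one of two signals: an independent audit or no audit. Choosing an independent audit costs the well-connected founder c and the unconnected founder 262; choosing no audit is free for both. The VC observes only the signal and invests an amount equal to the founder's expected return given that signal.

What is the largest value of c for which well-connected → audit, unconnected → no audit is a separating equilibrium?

132

Under separation: audit → well-connected (pays 261); no audit → unconnected (pays 129).
Unconnected: 129 − 0 = 129 ≥ 261 − 262 = -1. Holds regardless of c. ✓
Well-connected: 261 − c ≥ 129 − 0, so c ≤ 261 − 129 = 132.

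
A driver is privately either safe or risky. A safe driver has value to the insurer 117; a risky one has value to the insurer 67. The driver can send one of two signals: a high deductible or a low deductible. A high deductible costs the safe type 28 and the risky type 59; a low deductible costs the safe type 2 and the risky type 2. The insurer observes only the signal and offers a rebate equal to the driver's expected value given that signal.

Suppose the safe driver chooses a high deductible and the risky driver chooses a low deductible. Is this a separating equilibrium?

If types separate, high deductible earns payment 117 and low deductible earns 67.
Safe: high deductible gives 117 − 28 = 89; low deductible gives 67 − 2 = 65. No deviation. ✓
Risky: low deductible gives 67 − 2 = 65; high deductible gives 117 − 59 = 58. No deviation. ✓
Both incentive constraints hold.

Yes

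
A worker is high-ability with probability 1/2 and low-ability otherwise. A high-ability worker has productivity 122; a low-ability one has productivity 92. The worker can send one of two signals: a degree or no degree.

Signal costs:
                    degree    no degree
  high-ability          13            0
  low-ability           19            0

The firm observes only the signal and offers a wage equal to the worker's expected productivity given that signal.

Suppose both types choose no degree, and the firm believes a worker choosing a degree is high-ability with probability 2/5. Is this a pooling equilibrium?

At the pooled signal (no degree) the firm holds the prior 1/2 and pays 1/2·122 + 1/2·92 = 107. Off-path (degree) belief 2/5 gives 2/5·122 + 3/5·92 = 104.
High-ability: no degree gives 107 − 0 = 107; degree gives 104 − 13 = 91. Stays. ✓
Low-ability: no degree gives 107 − 0 = 107; degree gives 104 − 19 = 85. Stays. ✓

Yes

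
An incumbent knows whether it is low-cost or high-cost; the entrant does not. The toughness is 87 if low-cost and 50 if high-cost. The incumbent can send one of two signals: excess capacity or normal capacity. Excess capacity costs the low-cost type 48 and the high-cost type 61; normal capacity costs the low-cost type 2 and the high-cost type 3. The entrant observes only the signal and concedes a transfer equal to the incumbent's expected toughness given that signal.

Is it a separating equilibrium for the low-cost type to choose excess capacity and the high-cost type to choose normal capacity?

No

Under separation the entrant infers type exactly: excess capacity → low-cost (pays 87), normal capacity → high-cost (pays 50).
Low-cost: excess capacity gives 87 − 48 = 39; normal capacity gives 50 − 2 = 48. Would deviate. ✗
High-cost: normal capacity gives 50 − 3 = 47; excess capacity gives 87 − 61 = 26. No deviation. ✓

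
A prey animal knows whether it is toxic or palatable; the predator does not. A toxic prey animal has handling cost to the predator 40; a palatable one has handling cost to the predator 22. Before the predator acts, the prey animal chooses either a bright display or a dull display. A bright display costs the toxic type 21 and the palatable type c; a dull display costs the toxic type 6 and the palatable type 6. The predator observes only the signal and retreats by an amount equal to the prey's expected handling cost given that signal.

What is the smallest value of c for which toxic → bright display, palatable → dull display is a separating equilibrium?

24

Under separation: bright display → toxic (pays 40); dull display → palatable (pays 22).
Toxic: 40 − 21 = 19 ≥ 22 − 6 = 16. Holds regardless of c. ✓
Palatable: 22 − 6 ≥ 40 − c, so c ≥ 40 − 16 = 24.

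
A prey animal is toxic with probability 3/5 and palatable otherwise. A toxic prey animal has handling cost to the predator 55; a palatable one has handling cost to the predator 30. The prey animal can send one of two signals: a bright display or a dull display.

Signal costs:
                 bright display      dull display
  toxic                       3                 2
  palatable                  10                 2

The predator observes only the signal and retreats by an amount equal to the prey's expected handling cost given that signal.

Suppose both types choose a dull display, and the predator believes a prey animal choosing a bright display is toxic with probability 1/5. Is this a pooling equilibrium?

On the equilibrium path (dull display) the predator holds the prior 3/5 and pays 3/5·55 + 2/5·30 = 45. Off-path (bright display) belief 1/5 gives 1/5·55 + 4/5·30 = 35.
Toxic: dull display gives 45 − 2 = 43; bright display gives 35 − 3 = 32. Stays. ✓
Palatable: dull display gives 45 − 2 = 43; bright display gives 35 − 10 = 25. Stays. ✓
Beliefs are Bayes-consistent on-path and both types best-respond.

Yes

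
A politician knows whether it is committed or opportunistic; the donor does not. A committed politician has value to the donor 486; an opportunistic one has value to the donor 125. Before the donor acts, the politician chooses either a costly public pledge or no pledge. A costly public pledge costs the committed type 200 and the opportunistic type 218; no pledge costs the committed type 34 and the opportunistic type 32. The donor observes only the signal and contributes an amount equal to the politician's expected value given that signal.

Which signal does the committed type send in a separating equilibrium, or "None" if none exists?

None

Try committed → pledge, opportunistic → no pledge:
  If types separate, pledge earns payment 486 and no pledge earns 125.
  Committed: pledge gives 486 − 200 = 286; no pledge gives 125 − 34 = 91. No deviation. ✓
  Opportunistic: no pledge gives 125 − 32 = 93; pledge gives 486 − 218 = 268. Would deviate. ✗
Try committed → no pledge, opportunistic → pledge:
  If types separate, no pledge earns payment 486 and pledge earns 125.
  Committed: no pledge gives 486 − 34 = 452; pledge gives 125 − 200 = -75. No deviation. ✓
  Opportunistic: pledge gives 125 − 218 = -93; no pledge gives 486 − 32 = 454. Would deviate. ✗
Neither assignment is incentive-compatible.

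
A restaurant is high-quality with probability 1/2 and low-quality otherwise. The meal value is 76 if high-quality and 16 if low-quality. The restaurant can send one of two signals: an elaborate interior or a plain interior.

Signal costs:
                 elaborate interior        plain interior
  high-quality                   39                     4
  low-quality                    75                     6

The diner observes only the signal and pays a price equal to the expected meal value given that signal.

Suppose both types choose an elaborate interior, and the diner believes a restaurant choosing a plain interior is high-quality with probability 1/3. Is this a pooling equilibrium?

On the equilibrium path (elaborate interior) the diner holds the prior 1/2 and pays 1/2·76 + 1/2·16 = 46. Off-path (plain interior) belief 1/3 gives 1/3·76 + 2/3·16 = 36.
High-quality: elaborate interior gives 46 − 39 = 7; plain interior gives 36 − 4 = 32. Deviates. ✗
Low-quality: elaborate interior gives 46 − 75 = -29; plain interior gives 36 − 6 = 30. Deviates. ✗

No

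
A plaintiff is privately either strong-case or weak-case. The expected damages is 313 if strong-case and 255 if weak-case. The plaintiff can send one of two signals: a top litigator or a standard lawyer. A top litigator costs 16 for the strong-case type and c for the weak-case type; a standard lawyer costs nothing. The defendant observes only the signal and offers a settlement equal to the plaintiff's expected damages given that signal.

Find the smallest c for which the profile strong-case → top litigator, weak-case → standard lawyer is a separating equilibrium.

58

Under separation: top litigator → strong-case (pays 313); standard lawyer → weak-case (pays 255).
Strong-case: 313 − 16 = 297 ≥ 255 − 0 = 255. Holds regardless of c. ✓
Weak-case: 255 − 0 ≥ 313 − c, so c ≥ 313 − 255 = 58.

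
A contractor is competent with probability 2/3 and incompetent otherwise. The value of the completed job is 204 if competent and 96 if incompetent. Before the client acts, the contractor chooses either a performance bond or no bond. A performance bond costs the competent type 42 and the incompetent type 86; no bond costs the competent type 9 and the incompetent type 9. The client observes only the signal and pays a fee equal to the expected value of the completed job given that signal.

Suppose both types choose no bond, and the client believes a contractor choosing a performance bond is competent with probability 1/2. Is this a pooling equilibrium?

On the equilibrium path (no bond) the client holds the prior 2/3 and pays 2/3·204 + 1/3·96 = 168. Off-path (bond) belief 1/2 gives 1/2·204 + 1/2·96 = 150.
Competent: no bond gives 168 − 9 = 159; bond gives 150 − 42 = 108. Stays. ✓
Incompetent: no bond gives 168 − 9 = 159; bond gives 150 − 86 = 64. Stays. ✓
Beliefs are Bayes-consistent on-path and both types best-respond.

Yes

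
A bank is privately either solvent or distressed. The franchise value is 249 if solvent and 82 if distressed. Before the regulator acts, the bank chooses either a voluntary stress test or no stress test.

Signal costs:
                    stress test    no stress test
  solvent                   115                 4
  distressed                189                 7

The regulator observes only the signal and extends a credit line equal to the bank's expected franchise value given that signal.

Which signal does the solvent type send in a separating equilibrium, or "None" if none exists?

stress test

Try solvent → stress test, distressed → no stress test:
  If types separate, stress test earns payment 249 and no stress test earns 82.
  Solvent: stress test gives 249 − 115 = 134; no stress test gives 82 − 4 = 78. No deviation. ✓
  Distressed: no stress test gives 82 − 7 = 75; stress test gives 249 − 189 = 60. No deviation. ✓
Both hold — the solvent type sends stress test.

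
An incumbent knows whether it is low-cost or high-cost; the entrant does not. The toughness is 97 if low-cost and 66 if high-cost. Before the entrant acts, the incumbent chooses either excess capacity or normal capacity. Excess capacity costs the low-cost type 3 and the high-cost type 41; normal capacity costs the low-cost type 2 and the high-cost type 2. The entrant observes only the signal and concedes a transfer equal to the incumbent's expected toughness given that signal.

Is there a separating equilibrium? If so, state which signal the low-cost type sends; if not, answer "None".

Try low-cost → excess capacity, high-cost → normal capacity:
  Under separation the entrant infers type exactly: excess capacity → low-cost (pays 97), normal capacity → high-cost (pays 66).
  Low-cost: excess capacity gives 97 − 3 = 94; normal capacity gives 66 − 2 = 64. No deviation. ✓
  High-cost: normal capacity gives 66 − 2 = 64; excess capacity gives 97 − 41 = 56. No deviation. ✓
Both hold — the low-cost type sends excess capacity.

excess capacity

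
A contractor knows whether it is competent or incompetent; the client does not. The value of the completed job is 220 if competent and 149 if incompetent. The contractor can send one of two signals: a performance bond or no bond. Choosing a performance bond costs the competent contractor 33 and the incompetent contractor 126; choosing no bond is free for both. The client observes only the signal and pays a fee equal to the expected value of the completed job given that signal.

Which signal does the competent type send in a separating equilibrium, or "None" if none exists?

Try competent → bond, incompetent → no bond:
  If types separate, bond earns payment 220 and no bond earns 149.
  Competent: bond gives 220 − 33 = 187; no bond gives 149 − 0 = 149. No deviation. ✓
  Incompetent: no bond gives 149 − 0 = 149; bond gives 220 − 126 = 94. No deviation. ✓
Both hold — the competent type sends bond.

bond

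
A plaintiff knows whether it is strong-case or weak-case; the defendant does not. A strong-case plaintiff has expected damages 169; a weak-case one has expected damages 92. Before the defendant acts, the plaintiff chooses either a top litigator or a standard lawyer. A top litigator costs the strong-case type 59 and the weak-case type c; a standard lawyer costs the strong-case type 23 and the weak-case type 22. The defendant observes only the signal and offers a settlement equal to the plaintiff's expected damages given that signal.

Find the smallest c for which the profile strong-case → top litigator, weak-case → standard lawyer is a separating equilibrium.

Under separation: top litigator → strong-case (pays 169); standard lawyer → weak-case (pays 92).
Strong-case: 169 − 59 = 110 ≥ 92 − 23 = 69. Holds regardless of c. ✓
Weak-case: 92 − 22 ≥ 169 − c, so c ≥ 169 − 70 = 99.

99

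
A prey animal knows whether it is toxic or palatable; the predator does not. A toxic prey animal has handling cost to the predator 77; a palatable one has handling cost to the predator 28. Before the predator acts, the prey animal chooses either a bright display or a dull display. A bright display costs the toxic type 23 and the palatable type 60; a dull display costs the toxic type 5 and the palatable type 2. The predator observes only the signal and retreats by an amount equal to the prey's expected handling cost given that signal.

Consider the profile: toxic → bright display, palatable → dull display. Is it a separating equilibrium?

Yes

Under separation the predator infers type exactly: bright display → toxic (pays 77), dull display → palatable (pays 28).
Toxic: bright display gives 77 − 23 = 54; dull display gives 28 − 5 = 23. No deviation. ✓
Palatable: dull display gives 28 − 2 = 26; bright display gives 77 − 60 = 17. No deviation. ✓
Neither type gains from mimicking the other.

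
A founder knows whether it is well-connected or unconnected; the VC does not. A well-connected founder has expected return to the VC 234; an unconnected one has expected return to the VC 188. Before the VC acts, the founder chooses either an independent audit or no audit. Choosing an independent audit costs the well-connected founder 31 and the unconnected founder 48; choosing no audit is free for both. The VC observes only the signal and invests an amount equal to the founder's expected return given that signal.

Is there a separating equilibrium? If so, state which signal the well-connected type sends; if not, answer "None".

audit

Try well-connected → audit, unconnected → no audit:
  If types separate, audit earns payment 234 and no audit earns 188.
  Well-connected: audit gives 234 − 31 = 203; no audit gives 188 − 0 = 188. No deviation. ✓
  Unconnected: no audit gives 188 − 0 = 188; audit gives 234 − 48 = 186. No deviation. ✓
Both hold — the well-connected type sends audit.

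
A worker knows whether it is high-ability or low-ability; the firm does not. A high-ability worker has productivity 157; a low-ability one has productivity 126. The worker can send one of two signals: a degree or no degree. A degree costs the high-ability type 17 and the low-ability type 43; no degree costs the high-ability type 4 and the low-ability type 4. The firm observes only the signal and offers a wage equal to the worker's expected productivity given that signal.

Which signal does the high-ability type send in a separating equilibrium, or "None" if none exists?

degree

Try high-ability → degree, low-ability → no degree:
  If types separate, degree earns payment 157 and no degree earns 126.
  High-ability: degree gives 157 − 17 = 140; no degree gives 126 − 4 = 122. No deviation. ✓
  Low-ability: no degree gives 126 − 4 = 122; degree gives 157 − 43 = 114. No deviation. ✓
Both hold — the high-ability type sends degree.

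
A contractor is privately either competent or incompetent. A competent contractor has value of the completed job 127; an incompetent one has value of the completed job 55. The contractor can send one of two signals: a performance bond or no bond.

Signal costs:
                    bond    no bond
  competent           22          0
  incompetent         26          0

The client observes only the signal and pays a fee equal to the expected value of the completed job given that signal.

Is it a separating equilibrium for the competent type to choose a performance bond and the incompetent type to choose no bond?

No

Under separation the client infers type exactly: bond → competent (pays 127), no bond → incompetent (pays 55).
Competent: bond gives 127 − 22 = 105; no bond gives 55 − 0 = 55. No deviation. ✓
Incompetent: no bond gives 55 − 0 = 55; bond gives 127 − 26 = 101. Would deviate. ✗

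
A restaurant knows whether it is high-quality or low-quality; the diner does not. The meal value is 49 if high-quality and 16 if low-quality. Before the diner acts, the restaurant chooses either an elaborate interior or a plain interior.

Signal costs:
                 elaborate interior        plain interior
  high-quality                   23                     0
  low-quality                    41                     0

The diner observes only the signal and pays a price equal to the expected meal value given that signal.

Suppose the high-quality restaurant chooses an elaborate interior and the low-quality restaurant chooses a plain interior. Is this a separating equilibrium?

Yes

Under separation the diner infers type exactly: elaborate interior → high-quality (pays 49), plain interior → low-quality (pays 16).
High-quality: elaborate interior gives 49 − 23 = 26; plain interior gives 16 − 0 = 16. No deviation. ✓
Low-quality: plain interior gives 16 − 0 = 16; elaborate interior gives 49 − 41 = 8. No deviation. ✓
Neither type gains from mimicking the other.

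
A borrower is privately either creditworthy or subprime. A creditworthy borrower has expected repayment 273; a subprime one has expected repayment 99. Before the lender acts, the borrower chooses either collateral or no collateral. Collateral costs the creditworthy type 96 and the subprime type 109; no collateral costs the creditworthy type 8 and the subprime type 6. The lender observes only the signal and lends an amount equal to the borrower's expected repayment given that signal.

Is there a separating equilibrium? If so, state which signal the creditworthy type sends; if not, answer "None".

None

Try creditworthy → collateral, subprime → no collateral:
  If types separate, collateral earns payment 273 and no collateral earns 99.
  Creditworthy: collateral gives 273 − 96 = 177; no collateral gives 99 − 8 = 91. No deviation. ✓
  Subprime: no collateral gives 99 − 6 = 93; collateral gives 273 − 109 = 164. Would deviate. ✗
Try creditworthy → no collateral, subprime → collateral:
  If types separate, no collateral earns payment 273 and collateral earns 99.
  Creditworthy: no collateral gives 273 − 8 = 265; collateral gives 99 − 96 = 3. No deviation. ✓
  Subprime: collateral gives 99 − 109 = -10; no collateral gives 273 − 6 = 267. Would deviate. ✗
Neither assignment is incentive-compatible.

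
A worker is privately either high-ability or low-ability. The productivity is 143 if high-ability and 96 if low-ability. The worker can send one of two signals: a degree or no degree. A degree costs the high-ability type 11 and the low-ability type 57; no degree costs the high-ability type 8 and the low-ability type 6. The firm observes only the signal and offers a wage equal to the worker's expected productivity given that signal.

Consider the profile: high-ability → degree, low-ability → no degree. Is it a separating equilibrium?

Yes

If types separate, degree earns payment 143 and no degree earns 96.
High-ability: degree gives 143 − 11 = 132; no degree gives 96 − 8 = 88. No deviation. ✓
Low-ability: no degree gives 96 − 6 = 90; degree gives 143 − 57 = 86. No deviation. ✓
Both incentive constraints hold.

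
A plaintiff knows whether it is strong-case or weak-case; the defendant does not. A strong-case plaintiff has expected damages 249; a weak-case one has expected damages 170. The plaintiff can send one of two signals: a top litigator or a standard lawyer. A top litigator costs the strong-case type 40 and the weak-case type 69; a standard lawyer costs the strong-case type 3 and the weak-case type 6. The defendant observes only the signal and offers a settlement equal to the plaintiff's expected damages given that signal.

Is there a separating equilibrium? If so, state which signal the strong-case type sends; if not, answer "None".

None

Try strong-case → top litigator, weak-case → standard lawyer:
  Under separation the defendant infers type exactly: top litigator → strong-case (pays 249), standard lawyer → weak-case (pays 170).
  Strong-case: top litigator gives 249 − 40 = 209; standard lawyer gives 170 − 3 = 167. No deviation. ✓
  Weak-case: standard lawyer gives 170 − 6 = 164; top litigator gives 249 − 69 = 180. Would deviate. ✗
Try strong-case → standard lawyer, weak-case → top litigator:
  Under separation the defendant infers type exactly: standard lawyer → strong-case (pays 249), top litigator → weak-case (pays 170).
  Strong-case: standard lawyer gives 249 − 3 = 246; top litigator gives 170 − 40 = 130. No deviation. ✓
  Weak-case: top litigator gives 170 − 69 = 101; standard lawyer gives 249 − 6 = 243. Would deviate. ✗
Neither assignment is incentive-compatible.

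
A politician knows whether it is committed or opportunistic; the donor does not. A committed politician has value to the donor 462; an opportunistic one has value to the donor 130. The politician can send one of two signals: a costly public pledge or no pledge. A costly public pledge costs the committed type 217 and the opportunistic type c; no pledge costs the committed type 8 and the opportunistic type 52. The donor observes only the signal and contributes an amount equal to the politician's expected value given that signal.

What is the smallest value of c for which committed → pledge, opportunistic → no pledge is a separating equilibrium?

Under separation: pledge → committed (pays 462); no pledge → opportunistic (pays 130).
Committed: 462 − 217 = 245 ≥ 130 − 8 = 122. Holds regardless of c. ✓
Opportunistic: 130 − 52 ≥ 462 − c, so c ≥ 462 − 78 = 384.

384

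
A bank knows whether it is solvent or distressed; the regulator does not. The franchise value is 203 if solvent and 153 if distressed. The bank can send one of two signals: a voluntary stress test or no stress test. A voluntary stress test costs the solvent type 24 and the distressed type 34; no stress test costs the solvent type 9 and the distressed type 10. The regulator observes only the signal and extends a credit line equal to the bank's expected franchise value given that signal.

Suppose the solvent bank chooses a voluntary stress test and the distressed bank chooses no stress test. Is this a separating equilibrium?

If types separate, stress test earns payment 203 and no stress test earns 153.
Solvent: stress test gives 203 − 24 = 179; no stress test gives 153 − 9 = 144. No deviation. ✓
Distressed: no stress test gives 153 − 10 = 143; stress test gives 203 − 34 = 169. Would deviate. ✗

No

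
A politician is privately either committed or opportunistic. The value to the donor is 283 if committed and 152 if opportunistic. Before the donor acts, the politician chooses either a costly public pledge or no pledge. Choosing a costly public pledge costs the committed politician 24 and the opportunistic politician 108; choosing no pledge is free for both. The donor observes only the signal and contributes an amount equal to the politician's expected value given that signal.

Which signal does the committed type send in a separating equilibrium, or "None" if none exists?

Try committed → pledge, opportunistic → no pledge:
  If types separate, pledge earns payment 283 and no pledge earns 152.
  Committed: pledge gives 283 − 24 = 259; no pledge gives 152 − 0 = 152. No deviation. ✓
  Opportunistic: no pledge gives 152 − 0 = 152; pledge gives 283 − 108 = 175. Would deviate. ✗
Try committed → no pledge, opportunistic → pledge:
  If types separate, no pledge earns payment 283 and pledge earns 152.
  Committed: no pledge gives 283 − 0 = 283; pledge gives 152 − 24 = 128. No deviation. ✓
  Opportunistic: pledge gives 152 − 108 = 44; no pledge gives 283 − 0 = 283. Would deviate. ✗
Neither assignment is incentive-compatible.

None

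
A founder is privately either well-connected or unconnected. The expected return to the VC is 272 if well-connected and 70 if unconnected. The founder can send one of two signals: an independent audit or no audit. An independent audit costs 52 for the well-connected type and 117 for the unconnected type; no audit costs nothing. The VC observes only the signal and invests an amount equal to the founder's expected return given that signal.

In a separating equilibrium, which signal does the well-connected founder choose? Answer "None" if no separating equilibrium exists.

None

Try well-connected → audit, unconnected → no audit:
  Under separation the VC infers type exactly: audit → well-connected (pays 272), no audit → unconnected (pays 70).
  Well-connected: audit gives 272 − 52 = 220; no audit gives 70 − 0 = 70. No deviation. ✓
  Unconnected: no audit gives 70 − 0 = 70; audit gives 272 − 117 = 155. Would deviate. ✗
Try well-connected → no audit, unconnected → audit:
  Under separation the VC infers type exactly: no audit → well-connected (pays 272), audit → unconnected (pays 70).
  Well-connected: no audit gives 272 − 0 = 272; audit gives 70 − 52 = 18. No deviation. ✓
  Unconnected: audit gives 70 − 117 = -47; no audit gives 272 − 0 = 272. Would deviate. ✗
Neither assignment is incentive-compatible.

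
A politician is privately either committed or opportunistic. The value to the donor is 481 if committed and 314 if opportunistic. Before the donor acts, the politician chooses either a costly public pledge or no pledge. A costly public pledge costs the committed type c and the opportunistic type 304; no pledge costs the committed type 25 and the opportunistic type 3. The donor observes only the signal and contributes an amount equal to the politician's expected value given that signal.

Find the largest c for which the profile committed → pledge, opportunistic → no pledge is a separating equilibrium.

192

Under separation: pledge → committed (pays 481); no pledge → opportunistic (pays 314).
Opportunistic: 314 − 3 = 311 ≥ 481 − 304 = 177. Holds regardless of c. ✓
Committed: 481 − c ≥ 314 − 25, so c ≤ 481 − 289 = 192.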